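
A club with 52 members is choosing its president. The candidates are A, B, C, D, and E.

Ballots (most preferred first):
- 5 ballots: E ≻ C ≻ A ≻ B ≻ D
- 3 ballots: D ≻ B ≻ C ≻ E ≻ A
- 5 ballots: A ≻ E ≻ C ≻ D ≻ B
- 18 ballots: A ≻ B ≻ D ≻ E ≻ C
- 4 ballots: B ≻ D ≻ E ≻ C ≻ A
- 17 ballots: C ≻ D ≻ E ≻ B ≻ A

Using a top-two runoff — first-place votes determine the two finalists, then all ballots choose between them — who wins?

Round 1 first-place votes: A 23, B 4, C 17, D 3, E 5. A and C advance.
Runoff: A is ranked above C on 23 ballots, C above A on 29.

C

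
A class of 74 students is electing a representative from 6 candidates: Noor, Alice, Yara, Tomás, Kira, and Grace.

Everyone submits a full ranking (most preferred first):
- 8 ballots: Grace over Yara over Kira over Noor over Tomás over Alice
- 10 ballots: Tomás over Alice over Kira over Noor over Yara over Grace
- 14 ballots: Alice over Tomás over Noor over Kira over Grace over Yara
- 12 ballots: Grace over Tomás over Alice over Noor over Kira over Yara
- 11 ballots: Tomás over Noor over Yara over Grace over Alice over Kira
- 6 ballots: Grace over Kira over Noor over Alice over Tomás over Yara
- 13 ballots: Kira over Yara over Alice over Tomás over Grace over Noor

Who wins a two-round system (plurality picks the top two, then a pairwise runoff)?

Tomás

Round 1 first-place votes: Noor 0, Alice 14, Yara 0, Tomás 21, Kira 13, Grace 26. Grace and Tomás advance.
Runoff: Grace is ranked above Tomás on 26 ballots, Tomás above Grace on 48.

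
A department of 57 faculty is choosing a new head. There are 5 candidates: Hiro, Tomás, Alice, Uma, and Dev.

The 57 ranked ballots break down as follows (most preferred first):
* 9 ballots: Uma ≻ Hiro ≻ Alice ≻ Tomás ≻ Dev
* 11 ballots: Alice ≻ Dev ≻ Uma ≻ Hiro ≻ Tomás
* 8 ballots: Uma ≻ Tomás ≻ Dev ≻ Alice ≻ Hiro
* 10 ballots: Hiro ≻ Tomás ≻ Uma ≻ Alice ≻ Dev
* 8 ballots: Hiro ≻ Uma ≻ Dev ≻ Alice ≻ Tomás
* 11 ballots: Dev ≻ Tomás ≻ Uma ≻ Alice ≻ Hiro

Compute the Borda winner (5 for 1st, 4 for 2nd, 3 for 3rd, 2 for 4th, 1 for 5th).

Uma

Hiro: 9×4 + 11×2 + 8×1 + 10×5 + 8×5 + 11×1 = 167
Tomás: 9×2 + 11×1 + 8×4 + 10×4 + 8×1 + 11×4 = 153
Alice: 9×3 + 11×5 + 8×2 + 10×2 + 8×2 + 11×2 = 156
Uma: 9×5 + 11×3 + 8×5 + 10×3 + 8×4 + 11×3 = 213
Dev: 9×1 + 11×4 + 8×3 + 10×1 + 8×3 + 11×5 = 166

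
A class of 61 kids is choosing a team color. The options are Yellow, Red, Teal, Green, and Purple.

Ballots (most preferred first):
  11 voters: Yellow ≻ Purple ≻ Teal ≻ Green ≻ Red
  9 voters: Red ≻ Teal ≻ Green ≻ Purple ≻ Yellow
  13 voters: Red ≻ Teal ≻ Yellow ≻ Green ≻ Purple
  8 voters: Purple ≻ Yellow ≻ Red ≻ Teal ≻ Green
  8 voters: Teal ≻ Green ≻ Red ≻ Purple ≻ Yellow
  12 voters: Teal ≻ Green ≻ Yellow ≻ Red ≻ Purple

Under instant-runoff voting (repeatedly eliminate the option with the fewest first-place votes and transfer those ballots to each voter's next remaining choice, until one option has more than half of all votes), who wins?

Teal

Round 1: Yellow 11, Red 22, Teal 20, Green 0, Purple 8. Green eliminated.
Round 2: Yellow 11, Red 22, Teal 20, Purple 8. Purple eliminated.
Round 3: Yellow 19, Red 22, Teal 20. Yellow eliminated.
Round 4: Red 30, Teal 31. Teal has a majority (≥31).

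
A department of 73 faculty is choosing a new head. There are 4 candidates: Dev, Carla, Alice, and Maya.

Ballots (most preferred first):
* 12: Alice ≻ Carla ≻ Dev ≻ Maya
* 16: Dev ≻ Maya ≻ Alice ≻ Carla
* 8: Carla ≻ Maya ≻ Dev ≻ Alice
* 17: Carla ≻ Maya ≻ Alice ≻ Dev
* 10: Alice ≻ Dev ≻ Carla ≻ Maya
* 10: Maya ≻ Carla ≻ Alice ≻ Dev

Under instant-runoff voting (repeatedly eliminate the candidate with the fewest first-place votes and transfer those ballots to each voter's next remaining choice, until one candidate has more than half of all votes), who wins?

Round 1: Dev 16, Carla 25, Alice 22, Maya 10. Maya eliminated.
Round 2: Dev 16, Carla 35, Alice 22. Dev eliminated.
Round 3: Carla 35, Alice 38. Alice has a majority (≥37).

Alice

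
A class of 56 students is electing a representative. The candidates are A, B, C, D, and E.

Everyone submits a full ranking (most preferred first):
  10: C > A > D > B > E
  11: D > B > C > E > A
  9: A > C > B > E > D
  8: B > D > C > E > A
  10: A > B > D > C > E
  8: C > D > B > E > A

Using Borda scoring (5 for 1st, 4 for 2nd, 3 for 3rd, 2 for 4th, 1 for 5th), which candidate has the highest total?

C

A: 10×4 + 11×1 + 9×5 + 8×1 + 10×5 + 8×1 = 162
B: 10×2 + 11×4 + 9×3 + 8×5 + 10×4 + 8×3 = 195
C: 10×5 + 11×3 + 9×4 + 8×3 + 10×2 + 8×5 = 203
D: 10×3 + 11×5 + 9×1 + 8×4 + 10×3 + 8×4 = 188
E: 10×1 + 11×2 + 9×2 + 8×2 + 10×1 + 8×2 = 92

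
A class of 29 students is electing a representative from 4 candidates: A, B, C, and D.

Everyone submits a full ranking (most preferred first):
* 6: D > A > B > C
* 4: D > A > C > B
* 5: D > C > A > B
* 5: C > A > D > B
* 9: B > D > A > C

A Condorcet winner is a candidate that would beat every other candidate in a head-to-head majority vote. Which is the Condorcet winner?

D

D vs A: 24–5
D vs B: 20–9
D vs C: 24–5
D beats every other candidate.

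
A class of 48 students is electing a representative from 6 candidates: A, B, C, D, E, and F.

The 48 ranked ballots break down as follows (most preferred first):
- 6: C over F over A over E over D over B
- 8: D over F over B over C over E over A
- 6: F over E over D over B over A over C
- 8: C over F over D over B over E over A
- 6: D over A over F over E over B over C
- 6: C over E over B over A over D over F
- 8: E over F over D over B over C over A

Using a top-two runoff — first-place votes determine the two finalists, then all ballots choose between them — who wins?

Round 1 first-place votes: A 0, B 0, C 20, D 14, E 8, F 6. C and D advance.
Runoff: C is ranked above D on 20 ballots, D above C on 28.

D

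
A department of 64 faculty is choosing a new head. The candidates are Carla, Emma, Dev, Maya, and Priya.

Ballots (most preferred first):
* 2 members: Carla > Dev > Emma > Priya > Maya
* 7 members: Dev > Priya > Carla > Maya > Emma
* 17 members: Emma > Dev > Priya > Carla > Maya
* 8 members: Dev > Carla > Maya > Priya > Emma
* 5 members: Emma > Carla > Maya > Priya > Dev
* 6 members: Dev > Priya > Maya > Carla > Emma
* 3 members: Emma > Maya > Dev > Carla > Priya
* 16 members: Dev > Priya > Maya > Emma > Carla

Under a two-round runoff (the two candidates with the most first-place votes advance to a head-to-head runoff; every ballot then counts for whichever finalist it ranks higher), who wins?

Dev

Round 1 first-place votes: Carla 2, Emma 25, Dev 37, Maya 0, Priya 0. Dev and Emma advance.
Runoff: Dev is ranked above Emma on 39 ballots, Emma above Dev on 25.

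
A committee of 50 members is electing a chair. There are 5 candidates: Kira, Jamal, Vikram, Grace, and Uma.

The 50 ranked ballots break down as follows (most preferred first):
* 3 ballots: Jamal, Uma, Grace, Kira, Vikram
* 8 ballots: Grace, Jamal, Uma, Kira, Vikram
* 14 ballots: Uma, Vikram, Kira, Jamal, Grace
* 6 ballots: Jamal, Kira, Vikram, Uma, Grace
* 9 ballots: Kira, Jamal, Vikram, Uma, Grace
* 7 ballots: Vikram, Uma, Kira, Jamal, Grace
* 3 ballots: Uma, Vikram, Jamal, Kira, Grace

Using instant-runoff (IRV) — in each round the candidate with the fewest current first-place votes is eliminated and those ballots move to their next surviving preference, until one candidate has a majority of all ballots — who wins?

Jamal

Round 1: Kira 9, Jamal 9, Vikram 7, Grace 8, Uma 17. Vikram eliminated.
Round 2: Kira 9, Jamal 9, Grace 8, Uma 24. Grace eliminated.
Round 3: Kira 9, Jamal 17, Uma 24. Kira eliminated.
Round 4: Jamal 26, Uma 24. Jamal has a majority (≥26).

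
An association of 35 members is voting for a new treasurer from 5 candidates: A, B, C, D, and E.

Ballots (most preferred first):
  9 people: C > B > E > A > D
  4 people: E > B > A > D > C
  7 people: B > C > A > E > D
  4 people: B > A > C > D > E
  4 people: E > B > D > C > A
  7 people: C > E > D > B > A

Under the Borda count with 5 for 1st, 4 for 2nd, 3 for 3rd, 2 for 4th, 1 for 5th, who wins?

B

A: 9×2 + 4×3 + 7×3 + 4×4 + 4×1 + 7×1 = 78
B: 9×4 + 4×4 + 7×5 + 4×5 + 4×4 + 7×2 = 137
C: 9×5 + 4×1 + 7×4 + 4×3 + 4×2 + 7×5 = 132
D: 9×1 + 4×2 + 7×1 + 4×2 + 4×3 + 7×3 = 65
E: 9×3 + 4×5 + 7×2 + 4×1 + 4×5 + 7×4 = 113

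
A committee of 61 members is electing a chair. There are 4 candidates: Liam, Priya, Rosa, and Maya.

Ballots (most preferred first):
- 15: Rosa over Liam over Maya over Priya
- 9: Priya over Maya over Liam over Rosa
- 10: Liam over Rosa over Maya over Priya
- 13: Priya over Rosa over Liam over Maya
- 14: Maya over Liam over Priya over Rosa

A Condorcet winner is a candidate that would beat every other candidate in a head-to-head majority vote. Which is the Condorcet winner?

Liam vs Priya: 39–22
Liam vs Rosa: 33–28
Liam vs Maya: 38–23
Liam beats every other candidate.

Liam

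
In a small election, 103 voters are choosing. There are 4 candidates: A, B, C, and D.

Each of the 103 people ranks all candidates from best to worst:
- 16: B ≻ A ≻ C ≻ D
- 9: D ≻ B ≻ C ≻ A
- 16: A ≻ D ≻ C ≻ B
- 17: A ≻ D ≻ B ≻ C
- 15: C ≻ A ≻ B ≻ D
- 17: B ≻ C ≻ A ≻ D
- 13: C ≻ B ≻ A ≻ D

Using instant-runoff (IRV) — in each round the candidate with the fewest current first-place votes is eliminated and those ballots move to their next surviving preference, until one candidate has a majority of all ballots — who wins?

B

Round 1: A 33, B 33, C 28, D 9. D eliminated.
Round 2: A 33, B 42, C 28. C eliminated.
Round 3: A 48, B 55. B has a majority (≥52).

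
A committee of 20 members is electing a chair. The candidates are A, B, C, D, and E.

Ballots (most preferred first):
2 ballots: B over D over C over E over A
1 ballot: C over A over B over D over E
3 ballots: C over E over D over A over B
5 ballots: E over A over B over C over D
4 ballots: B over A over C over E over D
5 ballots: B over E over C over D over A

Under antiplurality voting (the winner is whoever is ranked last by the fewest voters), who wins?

Last-place votes: A 7, B 3, C 0, D 9, E 1.

C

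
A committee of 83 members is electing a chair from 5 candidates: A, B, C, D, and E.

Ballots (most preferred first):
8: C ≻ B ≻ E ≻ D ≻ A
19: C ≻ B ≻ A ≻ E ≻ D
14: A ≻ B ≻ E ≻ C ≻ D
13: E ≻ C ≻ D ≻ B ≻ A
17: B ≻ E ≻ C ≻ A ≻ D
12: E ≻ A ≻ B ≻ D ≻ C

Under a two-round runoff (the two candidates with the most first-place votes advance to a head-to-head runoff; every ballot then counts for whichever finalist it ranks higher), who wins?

Round 1 first-place votes: A 14, B 17, C 27, D 0, E 25. C and E advance.
Runoff: C is ranked above E on 27 ballots, E above C on 56.

E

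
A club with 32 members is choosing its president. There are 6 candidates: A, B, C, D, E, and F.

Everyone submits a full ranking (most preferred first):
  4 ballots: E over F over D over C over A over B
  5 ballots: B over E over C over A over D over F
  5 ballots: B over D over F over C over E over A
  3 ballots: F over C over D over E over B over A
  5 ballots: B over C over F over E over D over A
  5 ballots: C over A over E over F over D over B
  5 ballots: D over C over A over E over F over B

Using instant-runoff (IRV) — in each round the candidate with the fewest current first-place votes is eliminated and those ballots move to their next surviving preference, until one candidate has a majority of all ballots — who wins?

Round 1: A 0, B 15, C 5, D 5, E 4, F 3. A eliminated.
Round 2: B 15, C 5, D 5, E 4, F 3. F eliminated.
Round 3: B 15, C 8, D 5, E 4. E eliminated.
Round 4: B 15, C 8, D 9. C eliminated.
Round 5: B 15, D 17. D has a majority (≥17).

D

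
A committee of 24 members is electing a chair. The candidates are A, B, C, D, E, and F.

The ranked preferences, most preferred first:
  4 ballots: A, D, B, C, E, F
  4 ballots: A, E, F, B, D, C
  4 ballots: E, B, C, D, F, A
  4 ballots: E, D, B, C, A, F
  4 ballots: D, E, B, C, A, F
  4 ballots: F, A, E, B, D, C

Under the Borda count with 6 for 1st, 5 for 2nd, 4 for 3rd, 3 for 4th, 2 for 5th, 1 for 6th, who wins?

A: 4×6 + 4×6 + 4×1 + 4×2 + 4×2 + 4×5 = 88
B: 4×4 + 4×3 + 4×5 + 4×4 + 4×4 + 4×3 = 92
C: 4×3 + 4×1 + 4×4 + 4×3 + 4×3 + 4×1 = 60
D: 4×5 + 4×2 + 4×3 + 4×5 + 4×6 + 4×2 = 92
E: 4×2 + 4×5 + 4×6 + 4×6 + 4×5 + 4×4 = 112
F: 4×1 + 4×4 + 4×2 + 4×1 + 4×1 + 4×6 = 60

E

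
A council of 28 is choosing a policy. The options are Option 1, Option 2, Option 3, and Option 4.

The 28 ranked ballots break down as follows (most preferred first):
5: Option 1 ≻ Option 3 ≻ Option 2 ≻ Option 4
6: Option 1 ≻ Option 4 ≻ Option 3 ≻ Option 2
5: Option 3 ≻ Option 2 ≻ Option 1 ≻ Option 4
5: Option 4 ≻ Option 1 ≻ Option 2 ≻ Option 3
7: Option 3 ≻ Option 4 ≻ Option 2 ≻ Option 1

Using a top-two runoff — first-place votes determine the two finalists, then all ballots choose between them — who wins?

Option 1

Round 1 first-place votes: Option 1 11, Option 2 0, Option 3 12, Option 4 5. Option 3 and Option 1 advance.
Runoff: Option 3 is ranked above Option 1 on 12 ballots, Option 1 above Option 3 on 16.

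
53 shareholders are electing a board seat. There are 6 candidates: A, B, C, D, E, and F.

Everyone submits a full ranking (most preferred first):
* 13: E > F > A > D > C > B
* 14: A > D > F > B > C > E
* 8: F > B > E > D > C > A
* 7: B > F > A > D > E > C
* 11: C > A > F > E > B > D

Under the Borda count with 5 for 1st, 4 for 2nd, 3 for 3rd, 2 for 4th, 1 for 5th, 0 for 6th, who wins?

A: 13×3 + 14×5 + 8×0 + 7×3 + 11×4 = 174
B: 13×0 + 14×2 + 8×4 + 7×5 + 11×1 = 106
C: 13×1 + 14×1 + 8×1 + 7×0 + 11×5 = 90
D: 13×2 + 14×4 + 8×2 + 7×2 + 11×0 = 112
E: 13×5 + 14×0 + 8×3 + 7×1 + 11×2 = 118
F: 13×4 + 14×3 + 8×5 + 7×4 + 11×3 = 195

F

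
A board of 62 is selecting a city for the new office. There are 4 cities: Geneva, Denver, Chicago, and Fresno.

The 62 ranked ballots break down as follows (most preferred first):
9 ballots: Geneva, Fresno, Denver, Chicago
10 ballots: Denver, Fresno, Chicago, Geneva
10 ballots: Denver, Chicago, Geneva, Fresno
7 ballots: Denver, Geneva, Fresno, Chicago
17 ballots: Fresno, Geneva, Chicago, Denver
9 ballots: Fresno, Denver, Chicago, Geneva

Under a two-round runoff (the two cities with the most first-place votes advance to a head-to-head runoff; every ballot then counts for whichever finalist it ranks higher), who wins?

Fresno

Round 1 first-place votes: Geneva 9, Denver 27, Chicago 0, Fresno 26. Denver and Fresno advance.
Runoff: Denver is ranked above Fresno on 27 ballots, Fresno above Denver on 35.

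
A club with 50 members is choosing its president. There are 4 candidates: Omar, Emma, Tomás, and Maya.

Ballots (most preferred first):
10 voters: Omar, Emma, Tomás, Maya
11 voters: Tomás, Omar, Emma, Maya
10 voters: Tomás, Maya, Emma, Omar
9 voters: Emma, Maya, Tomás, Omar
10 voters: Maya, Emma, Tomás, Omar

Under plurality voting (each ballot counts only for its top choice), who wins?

First-place votes: Omar 10, Emma 9, Tomás 21, Maya 10.

Tomás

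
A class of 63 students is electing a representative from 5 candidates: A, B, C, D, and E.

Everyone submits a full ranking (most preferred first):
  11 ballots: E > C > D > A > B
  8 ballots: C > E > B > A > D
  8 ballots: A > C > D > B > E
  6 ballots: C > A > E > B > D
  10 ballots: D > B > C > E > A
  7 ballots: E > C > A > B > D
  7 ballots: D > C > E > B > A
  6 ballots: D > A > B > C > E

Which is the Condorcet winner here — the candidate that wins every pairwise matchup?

C

C vs A: 49–14
C vs B: 47–16
C vs D: 40–23
C vs E: 45–18
C beats every other candidate.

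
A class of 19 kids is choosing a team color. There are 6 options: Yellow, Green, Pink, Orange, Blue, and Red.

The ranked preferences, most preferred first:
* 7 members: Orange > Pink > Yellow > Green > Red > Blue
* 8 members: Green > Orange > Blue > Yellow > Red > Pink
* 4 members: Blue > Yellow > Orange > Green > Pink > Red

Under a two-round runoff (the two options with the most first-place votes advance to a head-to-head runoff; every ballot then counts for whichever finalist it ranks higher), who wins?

Round 1 first-place votes: Yellow 0, Green 8, Pink 0, Orange 7, Blue 4, Red 0. Green and Orange advance.
Runoff: Green is ranked above Orange on 8 ballots, Orange above Green on 11.

Orange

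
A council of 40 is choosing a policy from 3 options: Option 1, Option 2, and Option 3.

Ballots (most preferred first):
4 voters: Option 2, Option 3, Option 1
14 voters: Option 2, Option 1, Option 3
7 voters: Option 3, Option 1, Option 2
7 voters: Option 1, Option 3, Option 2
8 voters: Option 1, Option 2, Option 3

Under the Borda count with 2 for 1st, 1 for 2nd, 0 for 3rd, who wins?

Option 1: 4×0 + 14×1 + 7×1 + 7×2 + 8×2 = 51
Option 2: 4×2 + 14×2 + 7×0 + 7×0 + 8×1 = 44
Option 3: 4×1 + 14×0 + 7×2 + 7×1 + 8×0 = 25

Option 1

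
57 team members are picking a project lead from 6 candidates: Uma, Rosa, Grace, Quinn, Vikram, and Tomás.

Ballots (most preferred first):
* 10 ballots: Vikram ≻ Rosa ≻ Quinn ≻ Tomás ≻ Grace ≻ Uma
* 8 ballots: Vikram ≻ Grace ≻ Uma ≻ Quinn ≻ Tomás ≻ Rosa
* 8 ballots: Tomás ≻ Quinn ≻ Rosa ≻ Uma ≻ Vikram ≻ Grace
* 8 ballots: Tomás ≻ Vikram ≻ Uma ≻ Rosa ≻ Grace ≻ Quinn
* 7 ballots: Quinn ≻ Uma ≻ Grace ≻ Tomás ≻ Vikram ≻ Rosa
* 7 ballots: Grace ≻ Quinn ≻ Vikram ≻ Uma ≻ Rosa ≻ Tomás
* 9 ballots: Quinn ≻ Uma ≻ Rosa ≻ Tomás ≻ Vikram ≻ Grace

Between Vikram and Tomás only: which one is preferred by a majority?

Tomás

Vikram is ranked above Tomás on 25 ballots; Tomás above Vikram on 32.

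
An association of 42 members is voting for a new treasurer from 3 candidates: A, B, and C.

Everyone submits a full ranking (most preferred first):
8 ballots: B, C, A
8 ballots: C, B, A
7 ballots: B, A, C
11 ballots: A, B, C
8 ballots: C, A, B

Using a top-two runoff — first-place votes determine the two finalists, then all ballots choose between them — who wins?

Round 1 first-place votes: A 11, B 15, C 16. C and B advance.
Runoff: C is ranked above B on 16 ballots, B above C on 26.

B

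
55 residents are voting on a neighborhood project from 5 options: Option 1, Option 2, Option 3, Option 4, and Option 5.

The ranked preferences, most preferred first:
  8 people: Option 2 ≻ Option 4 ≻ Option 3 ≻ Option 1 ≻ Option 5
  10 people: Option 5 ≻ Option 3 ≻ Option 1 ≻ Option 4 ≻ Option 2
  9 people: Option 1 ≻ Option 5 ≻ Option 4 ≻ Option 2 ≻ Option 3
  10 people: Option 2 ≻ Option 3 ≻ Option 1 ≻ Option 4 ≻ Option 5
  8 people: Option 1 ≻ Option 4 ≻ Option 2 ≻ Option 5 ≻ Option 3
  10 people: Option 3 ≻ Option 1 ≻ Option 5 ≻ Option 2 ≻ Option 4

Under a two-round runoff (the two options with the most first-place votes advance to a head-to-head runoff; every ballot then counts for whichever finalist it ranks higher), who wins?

Round 1 first-place votes: Option 1 17, Option 2 18, Option 3 10, Option 4 0, Option 5 10. Option 2 and Option 1 advance.
Runoff: Option 2 is ranked above Option 1 on 18 ballots, Option 1 above Option 2 on 37.

Option 1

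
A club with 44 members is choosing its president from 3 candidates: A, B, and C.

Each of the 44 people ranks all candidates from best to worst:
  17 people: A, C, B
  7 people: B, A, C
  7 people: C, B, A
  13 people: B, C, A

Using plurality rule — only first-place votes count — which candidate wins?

First-place votes: A 17, B 20, C 7.

B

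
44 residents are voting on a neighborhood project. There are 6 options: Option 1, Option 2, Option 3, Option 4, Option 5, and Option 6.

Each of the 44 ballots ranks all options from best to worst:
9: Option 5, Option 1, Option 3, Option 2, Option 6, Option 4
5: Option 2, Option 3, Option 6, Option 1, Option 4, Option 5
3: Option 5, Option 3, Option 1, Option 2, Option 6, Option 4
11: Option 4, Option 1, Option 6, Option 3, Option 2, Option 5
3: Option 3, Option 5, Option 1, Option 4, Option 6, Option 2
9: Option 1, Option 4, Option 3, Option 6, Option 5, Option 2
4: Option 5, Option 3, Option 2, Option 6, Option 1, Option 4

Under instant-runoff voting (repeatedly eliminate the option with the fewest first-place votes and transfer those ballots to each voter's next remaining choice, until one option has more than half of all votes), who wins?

Round 1: Option 1 9, Option 2 5, Option 3 3, Option 4 11, Option 5 16, Option 6 0. Option 6 eliminated.
Round 2: Option 1 9, Option 2 5, Option 3 3, Option 4 11, Option 5 16. Option 3 eliminated.
Round 3: Option 1 9, Option 2 5, Option 4 11, Option 5 19. Option 2 eliminated.
Round 4: Option 1 14, Option 4 11, Option 5 19. Option 4 eliminated.
Round 5: Option 1 25, Option 5 19. Option 1 has a majority (≥23).

Option 1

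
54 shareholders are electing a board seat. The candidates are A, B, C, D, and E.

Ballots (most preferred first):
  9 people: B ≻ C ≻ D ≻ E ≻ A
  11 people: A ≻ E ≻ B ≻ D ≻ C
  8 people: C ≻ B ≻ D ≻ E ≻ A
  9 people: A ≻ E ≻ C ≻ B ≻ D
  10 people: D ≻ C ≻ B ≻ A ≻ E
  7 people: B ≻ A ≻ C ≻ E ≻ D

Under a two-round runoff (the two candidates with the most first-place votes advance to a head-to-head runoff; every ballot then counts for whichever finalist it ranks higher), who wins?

B

Round 1 first-place votes: A 20, B 16, C 8, D 10, E 0. A and B advance.
Runoff: A is ranked above B on 20 ballots, B above A on 34.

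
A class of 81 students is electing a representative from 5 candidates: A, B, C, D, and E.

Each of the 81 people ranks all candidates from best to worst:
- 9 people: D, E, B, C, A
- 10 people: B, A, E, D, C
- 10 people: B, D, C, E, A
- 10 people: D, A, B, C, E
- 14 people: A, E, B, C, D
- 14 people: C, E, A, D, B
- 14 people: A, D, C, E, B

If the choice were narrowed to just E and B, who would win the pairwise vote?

E is ranked above B on 51 ballots; B above E on 30.

E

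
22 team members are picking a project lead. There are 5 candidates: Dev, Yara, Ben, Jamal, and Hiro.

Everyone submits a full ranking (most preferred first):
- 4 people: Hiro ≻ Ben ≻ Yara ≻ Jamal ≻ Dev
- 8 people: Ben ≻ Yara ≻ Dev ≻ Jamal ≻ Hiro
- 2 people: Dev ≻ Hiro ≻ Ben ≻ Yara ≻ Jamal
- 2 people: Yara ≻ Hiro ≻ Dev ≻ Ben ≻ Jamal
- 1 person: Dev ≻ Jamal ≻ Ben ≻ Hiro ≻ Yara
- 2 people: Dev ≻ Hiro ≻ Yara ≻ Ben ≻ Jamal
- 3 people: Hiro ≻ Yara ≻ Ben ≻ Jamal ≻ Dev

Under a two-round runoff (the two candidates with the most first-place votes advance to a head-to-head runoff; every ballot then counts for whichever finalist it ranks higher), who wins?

Round 1 first-place votes: Dev 5, Yara 2, Ben 8, Jamal 0, Hiro 7. Ben and Hiro advance.
Runoff: Ben is ranked above Hiro on 9 ballots, Hiro above Ben on 13.

Hiro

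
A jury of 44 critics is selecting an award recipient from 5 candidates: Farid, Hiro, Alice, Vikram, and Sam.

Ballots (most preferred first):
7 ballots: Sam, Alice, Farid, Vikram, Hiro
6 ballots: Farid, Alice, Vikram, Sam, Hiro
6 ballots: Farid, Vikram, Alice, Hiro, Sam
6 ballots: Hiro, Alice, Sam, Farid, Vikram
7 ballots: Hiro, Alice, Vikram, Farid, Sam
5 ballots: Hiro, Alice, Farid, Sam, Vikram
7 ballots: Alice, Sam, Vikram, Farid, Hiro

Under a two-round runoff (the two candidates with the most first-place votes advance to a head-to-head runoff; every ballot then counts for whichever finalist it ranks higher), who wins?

Farid

Round 1 first-place votes: Farid 12, Hiro 18, Alice 7, Vikram 0, Sam 7. Hiro and Farid advance.
Runoff: Hiro is ranked above Farid on 18 ballots, Farid above Hiro on 26.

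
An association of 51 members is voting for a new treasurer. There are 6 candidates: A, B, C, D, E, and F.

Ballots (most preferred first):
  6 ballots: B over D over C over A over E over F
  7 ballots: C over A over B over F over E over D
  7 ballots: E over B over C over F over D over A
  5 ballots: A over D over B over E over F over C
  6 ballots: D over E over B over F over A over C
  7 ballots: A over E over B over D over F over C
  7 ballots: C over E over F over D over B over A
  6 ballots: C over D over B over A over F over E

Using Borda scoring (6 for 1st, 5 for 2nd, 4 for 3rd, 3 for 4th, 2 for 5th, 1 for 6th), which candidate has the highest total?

B

A: 6×3 + 7×5 + 7×1 + 5×6 + 6×2 + 7×6 + 7×1 + 6×3 = 169
B: 6×6 + 7×4 + 7×5 + 5×4 + 6×4 + 7×4 + 7×2 + 6×4 = 209
C: 6×4 + 7×6 + 7×4 + 5×1 + 6×1 + 7×1 + 7×6 + 6×6 = 190
D: 6×5 + 7×1 + 7×2 + 5×5 + 6×6 + 7×3 + 7×3 + 6×5 = 184
E: 6×2 + 7×2 + 7×6 + 5×3 + 6×5 + 7×5 + 7×5 + 6×1 = 189
F: 6×1 + 7×3 + 7×3 + 5×2 + 6×3 + 7×2 + 7×4 + 6×2 = 130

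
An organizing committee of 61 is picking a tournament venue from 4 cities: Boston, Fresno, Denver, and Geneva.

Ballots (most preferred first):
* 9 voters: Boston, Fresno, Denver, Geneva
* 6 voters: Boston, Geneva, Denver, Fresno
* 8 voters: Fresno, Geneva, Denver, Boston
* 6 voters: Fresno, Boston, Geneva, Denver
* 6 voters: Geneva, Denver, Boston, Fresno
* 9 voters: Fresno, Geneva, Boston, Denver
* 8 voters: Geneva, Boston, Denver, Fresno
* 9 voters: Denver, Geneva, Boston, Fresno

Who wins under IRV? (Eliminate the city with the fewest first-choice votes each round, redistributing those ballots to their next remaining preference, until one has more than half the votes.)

Round 1: Boston 15, Fresno 23, Denver 9, Geneva 14. Denver eliminated.
Round 2: Boston 15, Fresno 23, Geneva 23. Boston eliminated.
Round 3: Fresno 32, Geneva 29. Fresno has a majority (≥31).

Fresno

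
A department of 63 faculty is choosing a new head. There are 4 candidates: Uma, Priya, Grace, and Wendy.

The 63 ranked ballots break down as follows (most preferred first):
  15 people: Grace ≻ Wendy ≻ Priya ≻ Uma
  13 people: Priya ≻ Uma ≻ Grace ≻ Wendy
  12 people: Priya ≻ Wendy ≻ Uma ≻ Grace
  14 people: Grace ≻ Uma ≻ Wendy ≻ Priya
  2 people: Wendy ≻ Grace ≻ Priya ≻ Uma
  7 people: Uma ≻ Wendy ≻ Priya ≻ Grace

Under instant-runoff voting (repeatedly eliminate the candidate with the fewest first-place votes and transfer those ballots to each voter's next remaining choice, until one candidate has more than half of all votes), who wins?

Priya

Round 1: Uma 7, Priya 25, Grace 29, Wendy 2. Wendy eliminated.
Round 2: Uma 7, Priya 25, Grace 31. Uma eliminated.
Round 3: Priya 32, Grace 31. Priya has a majority (≥32).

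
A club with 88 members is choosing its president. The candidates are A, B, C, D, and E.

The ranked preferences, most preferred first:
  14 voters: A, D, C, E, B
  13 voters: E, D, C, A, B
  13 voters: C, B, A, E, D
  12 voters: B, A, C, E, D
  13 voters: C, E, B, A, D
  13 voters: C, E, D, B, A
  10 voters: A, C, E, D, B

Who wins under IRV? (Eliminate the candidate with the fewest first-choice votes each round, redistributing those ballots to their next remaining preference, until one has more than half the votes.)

C

Round 1: A 24, B 12, C 39, D 0, E 13. D eliminated.
Round 2: A 24, B 12, C 39, E 13. B eliminated.
Round 3: A 36, C 39, E 13. E eliminated.
Round 4: A 36, C 52. C has a majority (≥45).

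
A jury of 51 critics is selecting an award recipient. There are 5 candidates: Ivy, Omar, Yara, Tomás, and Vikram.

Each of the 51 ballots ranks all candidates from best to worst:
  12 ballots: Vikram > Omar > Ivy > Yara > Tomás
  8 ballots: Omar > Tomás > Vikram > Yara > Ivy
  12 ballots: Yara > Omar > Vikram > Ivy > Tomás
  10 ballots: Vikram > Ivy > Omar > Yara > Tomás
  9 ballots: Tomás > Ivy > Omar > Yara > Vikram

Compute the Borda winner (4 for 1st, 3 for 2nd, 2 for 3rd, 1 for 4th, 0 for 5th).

Omar

Ivy: 12×2 + 8×0 + 12×1 + 10×3 + 9×3 = 93
Omar: 12×3 + 8×4 + 12×3 + 10×2 + 9×2 = 142
Yara: 12×1 + 8×1 + 12×4 + 10×1 + 9×1 = 87
Tomás: 12×0 + 8×3 + 12×0 + 10×0 + 9×4 = 60
Vikram: 12×4 + 8×2 + 12×2 + 10×4 + 9×0 = 128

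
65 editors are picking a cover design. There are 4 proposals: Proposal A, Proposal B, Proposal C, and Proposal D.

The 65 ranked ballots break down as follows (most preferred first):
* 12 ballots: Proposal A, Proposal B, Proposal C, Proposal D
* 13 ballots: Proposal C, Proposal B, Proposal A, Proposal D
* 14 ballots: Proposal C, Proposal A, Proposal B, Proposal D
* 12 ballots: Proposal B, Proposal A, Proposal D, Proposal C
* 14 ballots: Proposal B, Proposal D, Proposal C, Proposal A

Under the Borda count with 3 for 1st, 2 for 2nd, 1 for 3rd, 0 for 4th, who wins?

Proposal B

Proposal A: 12×3 + 13×1 + 14×2 + 12×2 + 14×0 = 101
Proposal B: 12×2 + 13×2 + 14×1 + 12×3 + 14×3 = 142
Proposal C: 12×1 + 13×3 + 14×3 + 12×0 + 14×1 = 107
Proposal D: 12×0 + 13×0 + 14×0 + 12×1 + 14×2 = 40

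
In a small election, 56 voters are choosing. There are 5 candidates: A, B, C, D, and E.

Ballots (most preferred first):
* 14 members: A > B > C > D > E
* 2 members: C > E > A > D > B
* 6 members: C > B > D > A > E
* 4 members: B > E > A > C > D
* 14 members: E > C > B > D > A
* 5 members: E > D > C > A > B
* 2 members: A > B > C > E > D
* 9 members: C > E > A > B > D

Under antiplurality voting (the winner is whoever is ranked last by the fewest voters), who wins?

Last-place votes: A 14, B 7, C 0, D 15, E 20.

C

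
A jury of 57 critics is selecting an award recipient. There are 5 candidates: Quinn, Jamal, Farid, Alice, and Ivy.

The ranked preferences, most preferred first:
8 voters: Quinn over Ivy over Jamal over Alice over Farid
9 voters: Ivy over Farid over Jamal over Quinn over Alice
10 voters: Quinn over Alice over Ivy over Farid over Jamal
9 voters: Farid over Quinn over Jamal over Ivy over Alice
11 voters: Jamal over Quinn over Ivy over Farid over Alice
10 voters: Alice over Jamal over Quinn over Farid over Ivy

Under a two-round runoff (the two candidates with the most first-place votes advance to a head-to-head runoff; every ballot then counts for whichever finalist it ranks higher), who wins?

Round 1 first-place votes: Quinn 18, Jamal 11, Farid 9, Alice 10, Ivy 9. Quinn and Jamal advance.
Runoff: Quinn is ranked above Jamal on 27 ballots, Jamal above Quinn on 30.

Jamal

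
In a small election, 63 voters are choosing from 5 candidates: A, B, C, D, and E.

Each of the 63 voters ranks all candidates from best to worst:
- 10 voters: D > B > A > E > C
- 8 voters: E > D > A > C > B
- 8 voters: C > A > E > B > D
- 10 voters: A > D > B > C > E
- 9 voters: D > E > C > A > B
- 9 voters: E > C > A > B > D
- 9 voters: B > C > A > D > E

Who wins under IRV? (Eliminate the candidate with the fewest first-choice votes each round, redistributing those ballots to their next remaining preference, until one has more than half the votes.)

A

Round 1: A 10, B 9, C 8, D 19, E 17. C eliminated.
Round 2: A 18, B 9, D 19, E 17. B eliminated.
Round 3: A 27, D 19, E 17. E eliminated.
Round 4: A 36, D 27. A has a majority (≥32).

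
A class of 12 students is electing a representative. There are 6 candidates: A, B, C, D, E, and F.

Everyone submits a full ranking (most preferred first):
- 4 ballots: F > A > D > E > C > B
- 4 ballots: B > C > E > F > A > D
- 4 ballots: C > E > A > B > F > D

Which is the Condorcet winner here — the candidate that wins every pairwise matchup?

C

C vs A: 8–4
C vs B: 8–4
C vs D: 8–4
C vs E: 8–4
C vs F: 8–4
C beats every other candidate.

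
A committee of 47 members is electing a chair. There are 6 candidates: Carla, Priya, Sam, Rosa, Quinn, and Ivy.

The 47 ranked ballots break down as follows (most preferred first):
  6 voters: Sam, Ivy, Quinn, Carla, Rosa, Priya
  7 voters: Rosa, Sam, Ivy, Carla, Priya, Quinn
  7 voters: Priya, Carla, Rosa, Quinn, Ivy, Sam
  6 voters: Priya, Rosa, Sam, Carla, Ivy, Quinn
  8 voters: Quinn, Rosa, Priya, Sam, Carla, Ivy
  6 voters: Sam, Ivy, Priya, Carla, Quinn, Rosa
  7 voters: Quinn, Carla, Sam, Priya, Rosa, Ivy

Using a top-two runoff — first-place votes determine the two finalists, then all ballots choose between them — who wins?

Round 1 first-place votes: Carla 0, Priya 13, Sam 12, Rosa 7, Quinn 15, Ivy 0. Quinn and Priya advance.
Runoff: Quinn is ranked above Priya on 21 ballots, Priya above Quinn on 26.

Priya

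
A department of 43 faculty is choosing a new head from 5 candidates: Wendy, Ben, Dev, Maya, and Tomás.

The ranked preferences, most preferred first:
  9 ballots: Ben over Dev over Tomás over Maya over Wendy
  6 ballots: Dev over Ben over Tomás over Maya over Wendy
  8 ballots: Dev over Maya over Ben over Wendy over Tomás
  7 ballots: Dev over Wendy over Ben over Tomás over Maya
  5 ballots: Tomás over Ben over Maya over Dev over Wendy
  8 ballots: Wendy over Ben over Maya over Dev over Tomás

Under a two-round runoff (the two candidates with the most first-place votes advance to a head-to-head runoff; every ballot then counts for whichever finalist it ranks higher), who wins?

Round 1 first-place votes: Wendy 8, Ben 9, Dev 21, Maya 0, Tomás 5. Dev and Ben advance.
Runoff: Dev is ranked above Ben on 21 ballots, Ben above Dev on 22.

Ben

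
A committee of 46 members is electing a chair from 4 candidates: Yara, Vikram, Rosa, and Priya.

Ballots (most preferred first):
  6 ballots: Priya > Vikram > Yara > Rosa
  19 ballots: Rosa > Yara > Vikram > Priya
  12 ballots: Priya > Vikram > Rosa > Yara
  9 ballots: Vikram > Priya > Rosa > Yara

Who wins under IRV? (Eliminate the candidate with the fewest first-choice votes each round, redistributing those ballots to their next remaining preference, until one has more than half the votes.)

Priya

Round 1: Yara 0, Vikram 9, Rosa 19, Priya 18. Yara eliminated.
Round 2: Vikram 9, Rosa 19, Priya 18. Vikram eliminated.
Round 3: Rosa 19, Priya 27. Priya has a majority (≥24).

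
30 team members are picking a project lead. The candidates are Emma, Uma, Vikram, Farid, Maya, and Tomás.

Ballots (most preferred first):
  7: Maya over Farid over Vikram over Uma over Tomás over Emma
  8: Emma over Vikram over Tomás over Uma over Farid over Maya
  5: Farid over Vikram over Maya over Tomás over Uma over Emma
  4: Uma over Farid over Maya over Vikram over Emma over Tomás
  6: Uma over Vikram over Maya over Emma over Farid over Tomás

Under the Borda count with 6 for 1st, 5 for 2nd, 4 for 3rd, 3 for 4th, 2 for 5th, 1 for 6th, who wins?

Emma: 7×1 + 8×6 + 5×1 + 4×2 + 6×3 = 86
Uma: 7×3 + 8×3 + 5×2 + 4×6 + 6×6 = 115
Vikram: 7×4 + 8×5 + 5×5 + 4×3 + 6×5 = 135
Farid: 7×5 + 8×2 + 5×6 + 4×5 + 6×2 = 113
Maya: 7×6 + 8×1 + 5×4 + 4×4 + 6×4 = 110
Tomás: 7×2 + 8×4 + 5×3 + 4×1 + 6×1 = 71

Vikram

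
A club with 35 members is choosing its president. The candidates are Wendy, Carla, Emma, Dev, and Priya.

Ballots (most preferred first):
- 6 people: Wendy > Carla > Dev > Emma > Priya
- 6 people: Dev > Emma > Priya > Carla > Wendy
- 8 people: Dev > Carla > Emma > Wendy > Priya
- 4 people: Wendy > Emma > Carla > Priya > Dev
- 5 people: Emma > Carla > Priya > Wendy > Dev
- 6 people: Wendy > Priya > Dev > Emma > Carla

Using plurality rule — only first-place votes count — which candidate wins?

First-place votes: Wendy 16, Carla 0, Emma 5, Dev 14, Priya 0.

Wendy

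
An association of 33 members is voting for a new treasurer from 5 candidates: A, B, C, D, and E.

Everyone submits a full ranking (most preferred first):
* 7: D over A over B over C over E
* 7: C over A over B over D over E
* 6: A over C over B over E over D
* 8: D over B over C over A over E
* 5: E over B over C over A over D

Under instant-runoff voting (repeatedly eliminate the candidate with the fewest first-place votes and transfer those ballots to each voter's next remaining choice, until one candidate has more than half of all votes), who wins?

Round 1: A 6, B 0, C 7, D 15, E 5. B eliminated.
Round 2: A 6, C 7, D 15, E 5. E eliminated.
Round 3: A 6, C 12, D 15. A eliminated.
Round 4: C 18, D 15. C has a majority (≥17).

C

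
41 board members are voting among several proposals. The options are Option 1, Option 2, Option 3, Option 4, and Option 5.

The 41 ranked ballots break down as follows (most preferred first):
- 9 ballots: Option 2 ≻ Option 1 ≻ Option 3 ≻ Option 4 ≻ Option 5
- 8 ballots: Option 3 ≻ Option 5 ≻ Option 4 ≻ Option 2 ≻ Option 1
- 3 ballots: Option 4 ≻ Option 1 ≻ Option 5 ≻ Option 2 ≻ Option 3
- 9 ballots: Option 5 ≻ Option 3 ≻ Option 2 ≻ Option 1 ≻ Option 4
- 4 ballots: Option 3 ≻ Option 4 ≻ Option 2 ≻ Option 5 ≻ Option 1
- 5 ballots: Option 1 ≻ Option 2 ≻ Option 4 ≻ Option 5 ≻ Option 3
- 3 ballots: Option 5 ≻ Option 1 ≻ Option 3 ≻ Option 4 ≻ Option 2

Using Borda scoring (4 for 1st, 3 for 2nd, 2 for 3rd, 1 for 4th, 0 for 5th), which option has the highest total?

Option 3

Option 1: 9×3 + 8×0 + 3×3 + 9×1 + 4×0 + 5×4 + 3×3 = 74
Option 2: 9×4 + 8×1 + 3×1 + 9×2 + 4×2 + 5×3 + 3×0 = 88
Option 3: 9×2 + 8×4 + 3×0 + 9×3 + 4×4 + 5×0 + 3×2 = 99
Option 4: 9×1 + 8×2 + 3×4 + 9×0 + 4×3 + 5×2 + 3×1 = 62
Option 5: 9×0 + 8×3 + 3×2 + 9×4 + 4×1 + 5×1 + 3×4 = 87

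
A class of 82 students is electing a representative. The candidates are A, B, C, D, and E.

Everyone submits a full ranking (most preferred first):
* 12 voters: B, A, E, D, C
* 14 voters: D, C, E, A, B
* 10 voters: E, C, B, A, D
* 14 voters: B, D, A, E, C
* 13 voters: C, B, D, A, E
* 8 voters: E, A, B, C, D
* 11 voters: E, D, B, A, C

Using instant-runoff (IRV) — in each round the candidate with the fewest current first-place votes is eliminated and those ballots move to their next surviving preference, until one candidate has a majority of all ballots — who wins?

E

Round 1: A 0, B 26, C 13, D 14, E 29. A eliminated.
Round 2: B 26, C 13, D 14, E 29. C eliminated.
Round 3: B 39, D 14, E 29. D eliminated.
Round 4: B 39, E 43. E has a majority (≥42).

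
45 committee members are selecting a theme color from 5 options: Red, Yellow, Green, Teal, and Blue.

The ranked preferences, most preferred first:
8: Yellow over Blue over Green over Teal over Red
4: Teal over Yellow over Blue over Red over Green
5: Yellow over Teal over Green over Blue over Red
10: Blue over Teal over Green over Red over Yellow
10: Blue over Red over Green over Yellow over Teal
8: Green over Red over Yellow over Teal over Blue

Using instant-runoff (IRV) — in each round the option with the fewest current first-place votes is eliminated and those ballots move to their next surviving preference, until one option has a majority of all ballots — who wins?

Round 1: Red 0, Yellow 13, Green 8, Teal 4, Blue 20. Red eliminated.
Round 2: Yellow 13, Green 8, Teal 4, Blue 20. Teal eliminated.
Round 3: Yellow 17, Green 8, Blue 20. Green eliminated.
Round 4: Yellow 25, Blue 20. Yellow has a majority (≥23).

Yellow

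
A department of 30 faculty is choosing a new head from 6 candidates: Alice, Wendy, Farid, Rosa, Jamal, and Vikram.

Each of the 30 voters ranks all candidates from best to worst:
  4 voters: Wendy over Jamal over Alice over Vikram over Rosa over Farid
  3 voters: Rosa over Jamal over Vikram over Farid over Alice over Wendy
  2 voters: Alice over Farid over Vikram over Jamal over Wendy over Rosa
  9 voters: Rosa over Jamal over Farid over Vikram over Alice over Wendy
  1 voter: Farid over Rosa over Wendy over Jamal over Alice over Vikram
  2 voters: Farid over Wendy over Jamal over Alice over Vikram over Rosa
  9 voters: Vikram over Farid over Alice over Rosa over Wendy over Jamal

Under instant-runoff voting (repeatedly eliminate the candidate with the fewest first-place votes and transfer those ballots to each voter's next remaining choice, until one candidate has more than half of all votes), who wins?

Vikram

Round 1: Alice 2, Wendy 4, Farid 3, Rosa 12, Jamal 0, Vikram 9. Jamal eliminated.
Round 2: Alice 2, Wendy 4, Farid 3, Rosa 12, Vikram 9. Alice eliminated.
Round 3: Wendy 4, Farid 5, Rosa 12, Vikram 9. Wendy eliminated.
Round 4: Farid 5, Rosa 12, Vikram 13. Farid eliminated.
Round 5: Rosa 13, Vikram 17. Vikram has a majority (≥16).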